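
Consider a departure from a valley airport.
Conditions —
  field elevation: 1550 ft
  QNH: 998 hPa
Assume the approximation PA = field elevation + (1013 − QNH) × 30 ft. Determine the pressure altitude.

2000 ft

Pressure correction = (1013 − 998) × 30 = +450 ft.
Pressure altitude = 1550 + (+450) = 2000 ft.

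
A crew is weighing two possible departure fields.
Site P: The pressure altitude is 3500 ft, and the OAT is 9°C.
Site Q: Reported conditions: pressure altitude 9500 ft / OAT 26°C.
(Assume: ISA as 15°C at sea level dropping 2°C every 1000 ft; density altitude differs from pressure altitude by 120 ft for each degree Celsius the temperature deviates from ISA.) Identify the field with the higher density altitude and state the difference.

Site Q by 9480 ft

Site P: ISA temp = 8°C, deviation +1°C, DA = 3500 + 120 × 1 = 3620 ft.
Site Q: ISA temp = -4°C, deviation +30°C, DA = 9500 + 120 × 30 = 13100 ft.
Site Q is higher by 13100 − 3620 = 9480 ft.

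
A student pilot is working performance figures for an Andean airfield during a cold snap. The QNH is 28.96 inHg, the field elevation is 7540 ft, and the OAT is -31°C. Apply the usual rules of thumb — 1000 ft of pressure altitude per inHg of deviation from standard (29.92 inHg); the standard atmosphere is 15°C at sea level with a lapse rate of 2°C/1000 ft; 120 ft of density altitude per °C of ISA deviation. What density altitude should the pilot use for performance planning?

5020 ft

Pressure altitude = 7540 + (29.92 − 28.96) × 1000 = 7540 + (+960) = 8500 ft.
ISA temperature at 8500 ft = 15 − 2 × (8500/1000) = -2°C.
ISA deviation = -31 − (-2) = -29°C.
Density altitude = 8500 + 120 × (-29) = 5020 ft.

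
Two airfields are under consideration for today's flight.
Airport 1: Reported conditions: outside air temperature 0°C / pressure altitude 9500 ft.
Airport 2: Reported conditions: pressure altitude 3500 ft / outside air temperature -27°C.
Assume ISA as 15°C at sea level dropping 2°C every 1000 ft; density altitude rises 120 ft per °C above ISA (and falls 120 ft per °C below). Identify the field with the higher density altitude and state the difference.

Airport 1: ISA temp = -4°C, deviation +4°C, DA = 9500 + 120 × 4 = 9980 ft.
Airport 2: ISA temp = 8°C, deviation -35°C, DA = 3500 + 120 × (-35) = -700 ft.
Airport 1 is higher by 9980 − (-700) = 10680 ft.

Airport 1 by 10680 ft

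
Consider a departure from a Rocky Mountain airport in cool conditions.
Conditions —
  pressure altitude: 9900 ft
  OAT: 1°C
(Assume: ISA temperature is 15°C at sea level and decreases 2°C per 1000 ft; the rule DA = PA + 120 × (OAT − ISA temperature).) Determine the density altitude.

10596 ft

ISA temperature at 9900 ft = 15 − 2 × (9900/1000) = -4.8°C.
ISA deviation = 1 − (-4.8) = +5.8°C.
Density altitude = 9900 + 120 × (5.8) = 9900 + (+696) = 10596 ft.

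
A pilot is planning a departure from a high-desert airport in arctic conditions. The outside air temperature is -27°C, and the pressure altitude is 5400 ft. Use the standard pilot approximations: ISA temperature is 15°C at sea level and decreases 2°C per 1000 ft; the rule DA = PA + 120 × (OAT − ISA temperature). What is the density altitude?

ISA temperature at 5400 ft = 15 − 2 × (5400/1000) = 4.2°C.
ISA deviation = -27 − 4.2 = -31.2°C.
Density altitude = 5400 + 120 × (-31.2) = 5400 + (-3744) = 1656 ft.

1656 ft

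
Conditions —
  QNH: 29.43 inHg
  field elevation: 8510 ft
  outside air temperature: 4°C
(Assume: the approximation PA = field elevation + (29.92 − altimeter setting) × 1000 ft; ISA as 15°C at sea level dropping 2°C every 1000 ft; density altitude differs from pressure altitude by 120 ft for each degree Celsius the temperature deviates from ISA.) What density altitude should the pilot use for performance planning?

Pressure altitude = 8510 + (29.92 − 29.43) × 1000 = 8510 + (+490) = 9000 ft.
ISA temperature at 9000 ft = 15 − 2 × (9000/1000) = -3°C.
ISA deviation = 4 − (-3) = +7°C.
Density altitude = 9000 + 120 × (7) = 9840 ft.

9840 ft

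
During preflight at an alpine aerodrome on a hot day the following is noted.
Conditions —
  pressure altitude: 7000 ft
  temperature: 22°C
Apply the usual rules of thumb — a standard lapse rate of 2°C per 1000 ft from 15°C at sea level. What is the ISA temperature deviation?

ISA+21°C

ISA temperature at 7000 ft = 15 − 2 × (7000/1000) = 1°C.
Deviation = OAT − ISA = 22 − 1 = +21°C.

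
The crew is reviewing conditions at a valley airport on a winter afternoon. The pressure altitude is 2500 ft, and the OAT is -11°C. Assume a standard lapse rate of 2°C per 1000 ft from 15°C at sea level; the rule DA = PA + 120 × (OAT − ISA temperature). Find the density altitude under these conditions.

-20 ft

ISA temperature at 2500 ft = 15 − 2 × (2500/1000) = 10°C.
ISA deviation = -11 − 10 = -21°C.
Density altitude = 2500 + 120 × (-21) = 2500 + (-2520) = -20 ft.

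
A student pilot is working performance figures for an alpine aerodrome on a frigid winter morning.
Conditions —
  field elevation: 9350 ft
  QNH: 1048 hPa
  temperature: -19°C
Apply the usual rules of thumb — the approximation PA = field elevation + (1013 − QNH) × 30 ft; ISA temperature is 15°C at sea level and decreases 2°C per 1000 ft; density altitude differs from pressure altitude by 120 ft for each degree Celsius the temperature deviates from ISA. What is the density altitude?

Pressure altitude = 9350 + (1013 − 1048) × 30 = 9350 + (-1050) = 8300 ft.
ISA temperature at 8300 ft = 15 − 2 × (8300/1000) = -1.6°C.
ISA deviation = -19 − (-1.6) = -17.4°C.
Density altitude = 8300 + 120 × (-17.4) = 6212 ft.

6212 ft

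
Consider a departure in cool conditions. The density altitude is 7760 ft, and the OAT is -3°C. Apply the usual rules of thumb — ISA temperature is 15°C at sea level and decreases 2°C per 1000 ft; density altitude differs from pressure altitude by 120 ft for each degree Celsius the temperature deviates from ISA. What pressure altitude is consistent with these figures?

DA = PA + 120 × (OAT − (15 − 2·PA/1000)) = PA + 120·OAT − 1800 + 0.24·PA = 1.24·PA + 120·OAT − 1800.
So 1.24·PA = 7760 − 120 × (-3) + 1800 = 9920.
PA = 9920 / 1.24 = 8000 ft.

8000 ft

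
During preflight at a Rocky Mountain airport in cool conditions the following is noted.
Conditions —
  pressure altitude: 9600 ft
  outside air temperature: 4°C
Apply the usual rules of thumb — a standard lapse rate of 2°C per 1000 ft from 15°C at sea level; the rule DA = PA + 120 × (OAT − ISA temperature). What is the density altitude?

10584 ft

ISA temperature at 9600 ft = 15 − 2 × (9600/1000) = -4.2°C.
ISA deviation = 4 − (-4.2) = +8.2°C.
Density altitude = 9600 + 120 × (8.2) = 9600 + (+984) = 10584 ft.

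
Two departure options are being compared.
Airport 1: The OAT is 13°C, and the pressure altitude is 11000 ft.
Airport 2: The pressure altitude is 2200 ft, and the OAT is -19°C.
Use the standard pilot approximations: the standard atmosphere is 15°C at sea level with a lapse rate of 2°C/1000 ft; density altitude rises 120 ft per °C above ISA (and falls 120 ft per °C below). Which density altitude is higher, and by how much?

Airport 1: ISA temp = -7°C, deviation +20°C, DA = 11000 + 120 × 20 = 13400 ft.
Airport 2: ISA temp = 10.6°C, deviation -29.6°C, DA = 2200 + 120 × (-29.6) = -1352 ft.
Airport 1 is higher by 13400 − (-1352) = 14752 ft.

Airport 1 by 14752 ft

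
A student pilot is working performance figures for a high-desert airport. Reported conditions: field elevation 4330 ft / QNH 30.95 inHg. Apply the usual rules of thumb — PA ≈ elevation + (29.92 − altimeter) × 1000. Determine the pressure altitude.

3300 ft

Pressure correction = (29.92 − 30.95) × 1000 = -1030 ft.
Pressure altitude = 4330 + (-1030) = 3300 ft.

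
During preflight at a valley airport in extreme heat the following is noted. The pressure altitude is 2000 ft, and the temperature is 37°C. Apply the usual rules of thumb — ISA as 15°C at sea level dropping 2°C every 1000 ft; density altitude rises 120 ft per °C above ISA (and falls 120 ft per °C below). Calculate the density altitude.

ISA temperature at 2000 ft = 15 − 2 × (2000/1000) = 11°C.
ISA deviation = 37 − 11 = +26°C.
Density altitude = 2000 + 120 × (26) = 2000 + (+3120) = 5120 ft.

5120 ft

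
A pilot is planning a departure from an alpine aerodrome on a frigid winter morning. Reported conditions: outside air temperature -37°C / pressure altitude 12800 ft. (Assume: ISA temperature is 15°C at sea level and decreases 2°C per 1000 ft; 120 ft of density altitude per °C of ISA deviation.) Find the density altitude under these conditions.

ISA temperature at 12800 ft = 15 − 2 × (12800/1000) = -10.6°C.
ISA deviation = -37 − (-10.6) = -26.4°C.
Density altitude = 12800 + 120 × (-26.4) = 12800 + (-3168) = 9632 ft.

9632 ft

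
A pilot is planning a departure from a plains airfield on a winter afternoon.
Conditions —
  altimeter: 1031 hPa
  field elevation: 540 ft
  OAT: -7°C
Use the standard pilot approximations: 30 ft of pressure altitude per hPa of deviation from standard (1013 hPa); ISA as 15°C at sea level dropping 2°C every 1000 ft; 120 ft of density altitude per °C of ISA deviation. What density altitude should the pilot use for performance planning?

Pressure altitude = 540 + (1013 − 1031) × 30 = 540 + (-540) = 0 ft.
ISA temperature at 0 ft = 15 − 2 × (0/1000) = 15°C.
ISA deviation = -7 − 15 = -22°C.
Density altitude = 0 + 120 × (-22) = -2640 ft.

-2640 ft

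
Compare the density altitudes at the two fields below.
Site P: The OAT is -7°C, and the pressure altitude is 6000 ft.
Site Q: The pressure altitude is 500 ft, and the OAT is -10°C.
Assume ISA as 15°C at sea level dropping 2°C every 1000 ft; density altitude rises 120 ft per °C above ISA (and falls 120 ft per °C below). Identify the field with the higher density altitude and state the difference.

Site P by 7180 ft

Site P: ISA temp = 3°C, deviation -10°C, DA = 6000 + 120 × (-10) = 4800 ft.
Site Q: ISA temp = 14°C, deviation -24°C, DA = 500 + 120 × (-24) = -2380 ft.
Site P is higher by 4800 − (-2380) = 7180 ft.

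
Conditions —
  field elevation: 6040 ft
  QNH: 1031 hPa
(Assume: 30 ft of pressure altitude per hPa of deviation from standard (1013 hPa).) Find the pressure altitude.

5500 ft

Pressure correction = (1013 − 1031) × 30 = -540 ft.
Pressure altitude = 6040 + (-540) = 5500 ft.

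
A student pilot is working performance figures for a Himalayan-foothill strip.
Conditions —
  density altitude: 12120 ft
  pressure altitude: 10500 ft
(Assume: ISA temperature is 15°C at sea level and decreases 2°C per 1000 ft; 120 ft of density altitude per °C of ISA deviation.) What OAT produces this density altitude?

7.5°C

Density altitude − pressure altitude = 12120 − 10500 = +1620 ft.
At 120 ft/°C that is an ISA deviation of 1620/120 = +13.5°C.
ISA temperature at 10500 ft = 15 − 2 × (10500/1000) = -6°C.
OAT = ISA + deviation = -6 + (+13.5) = 7.5°C.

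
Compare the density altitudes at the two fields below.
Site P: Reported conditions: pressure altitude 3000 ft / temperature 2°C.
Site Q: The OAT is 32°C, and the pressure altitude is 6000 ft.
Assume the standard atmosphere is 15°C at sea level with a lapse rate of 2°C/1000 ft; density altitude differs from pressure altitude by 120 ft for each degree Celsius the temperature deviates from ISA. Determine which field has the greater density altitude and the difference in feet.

Site P: ISA temp = 9°C, deviation -7°C, DA = 3000 + 120 × (-7) = 2160 ft.
Site Q: ISA temp = 3°C, deviation +29°C, DA = 6000 + 120 × 29 = 9480 ft.
Site Q is higher by 9480 − 2160 = 7320 ft.

Site Q by 7320 ft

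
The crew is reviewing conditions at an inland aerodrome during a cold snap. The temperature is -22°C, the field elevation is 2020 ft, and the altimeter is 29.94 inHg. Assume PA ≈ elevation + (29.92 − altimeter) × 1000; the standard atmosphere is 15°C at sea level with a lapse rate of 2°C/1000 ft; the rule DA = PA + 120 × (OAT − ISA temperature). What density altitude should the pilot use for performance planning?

-1960 ft

Pressure altitude = 2020 + (29.92 − 29.94) × 1000 = 2020 + (-20) = 2000 ft.
ISA temperature at 2000 ft = 15 − 2 × (2000/1000) = 11°C.
ISA deviation = -22 − 11 = -33°C.
Density altitude = 2000 + 120 × (-33) = -1960 ft.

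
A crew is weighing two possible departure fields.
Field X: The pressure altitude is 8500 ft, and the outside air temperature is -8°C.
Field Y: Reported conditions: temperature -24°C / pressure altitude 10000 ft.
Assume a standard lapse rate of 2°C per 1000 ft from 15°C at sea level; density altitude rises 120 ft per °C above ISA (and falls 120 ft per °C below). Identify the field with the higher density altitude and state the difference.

Field X: ISA temp = -2°C, deviation -6°C, DA = 8500 + 120 × (-6) = 7780 ft.
Field Y: ISA temp = -5°C, deviation -19°C, DA = 10000 + 120 × (-19) = 7720 ft.
Field X is higher by 7780 − 7720 = 60 ft.

Field X by 60 ft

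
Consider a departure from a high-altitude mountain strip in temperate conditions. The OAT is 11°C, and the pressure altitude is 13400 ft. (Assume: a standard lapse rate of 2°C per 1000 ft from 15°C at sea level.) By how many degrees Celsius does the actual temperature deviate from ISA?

ISA+22.8°C

ISA temperature at 13400 ft = 15 − 2 × (13400/1000) = -11.8°C.
Deviation = OAT − ISA = 11 − (-11.8) = +22.8°C.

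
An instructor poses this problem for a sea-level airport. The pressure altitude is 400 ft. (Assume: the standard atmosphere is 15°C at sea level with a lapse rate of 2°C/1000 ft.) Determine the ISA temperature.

14.2°C

ISA temperature = 15 − 2 × (400/1000) = 15 − 0.8 = 14.2°C.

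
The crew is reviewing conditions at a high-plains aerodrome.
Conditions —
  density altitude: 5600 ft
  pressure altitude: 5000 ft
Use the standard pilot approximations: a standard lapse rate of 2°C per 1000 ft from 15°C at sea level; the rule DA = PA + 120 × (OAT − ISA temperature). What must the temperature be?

Density altitude − pressure altitude = 5600 − 5000 = +600 ft.
At 120 ft/°C that is an ISA deviation of 600/120 = +5°C.
ISA temperature at 5000 ft = 15 − 2 × (5000/1000) = 5°C.
OAT = ISA + deviation = 5 + (+5) = 10°C.

10°C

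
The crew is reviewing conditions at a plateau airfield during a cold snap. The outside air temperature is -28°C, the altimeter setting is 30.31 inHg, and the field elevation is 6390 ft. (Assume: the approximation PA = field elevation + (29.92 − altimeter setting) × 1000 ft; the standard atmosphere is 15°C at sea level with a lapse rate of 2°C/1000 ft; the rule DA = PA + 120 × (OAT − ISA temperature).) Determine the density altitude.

2280 ft

Pressure altitude = 6390 + (29.92 − 30.31) × 1000 = 6390 + (-390) = 6000 ft.
ISA temperature at 6000 ft = 15 − 2 × (6000/1000) = 3°C.
ISA deviation = -28 − 3 = -31°C.
Density altitude = 6000 + 120 × (-31) = 2280 ft.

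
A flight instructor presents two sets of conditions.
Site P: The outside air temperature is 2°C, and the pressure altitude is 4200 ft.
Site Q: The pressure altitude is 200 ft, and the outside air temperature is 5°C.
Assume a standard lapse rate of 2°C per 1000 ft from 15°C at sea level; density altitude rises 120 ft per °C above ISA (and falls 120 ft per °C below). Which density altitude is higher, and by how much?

Site P: ISA temp = 6.6°C, deviation -4.6°C, DA = 4200 + 120 × (-4.6) = 3648 ft.
Site Q: ISA temp = 14.6°C, deviation -9.6°C, DA = 200 + 120 × (-9.6) = -952 ft.
Site P is higher by 3648 − (-952) = 4600 ft.

Site P by 4600 ft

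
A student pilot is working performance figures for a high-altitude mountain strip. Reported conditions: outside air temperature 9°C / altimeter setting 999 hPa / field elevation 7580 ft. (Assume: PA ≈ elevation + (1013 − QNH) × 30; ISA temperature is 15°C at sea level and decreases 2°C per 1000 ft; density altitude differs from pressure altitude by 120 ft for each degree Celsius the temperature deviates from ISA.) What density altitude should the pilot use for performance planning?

Pressure altitude = 7580 + (1013 − 999) × 30 = 7580 + (+420) = 8000 ft.
ISA temperature at 8000 ft = 15 − 2 × (8000/1000) = -1°C.
ISA deviation = 9 − (-1) = +10°C.
Density altitude = 8000 + 120 × (10) = 9200 ft.

9200 ft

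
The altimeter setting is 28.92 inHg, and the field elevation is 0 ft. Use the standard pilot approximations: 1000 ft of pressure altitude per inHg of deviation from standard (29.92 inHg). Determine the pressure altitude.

Pressure correction = (29.92 − 28.92) × 1000 = +1000 ft.
Pressure altitude = 0 + (+1000) = 1000 ft.

1000 ft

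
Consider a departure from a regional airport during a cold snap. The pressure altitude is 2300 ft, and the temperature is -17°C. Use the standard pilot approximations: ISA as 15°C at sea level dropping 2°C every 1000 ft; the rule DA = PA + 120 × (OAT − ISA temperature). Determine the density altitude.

ISA temperature at 2300 ft = 15 − 2 × (2300/1000) = 10.4°C.
ISA deviation = -17 − 10.4 = -27.4°C.
Density altitude = 2300 + 120 × (-27.4) = 2300 + (-3288) = -988 ft.

-988 ft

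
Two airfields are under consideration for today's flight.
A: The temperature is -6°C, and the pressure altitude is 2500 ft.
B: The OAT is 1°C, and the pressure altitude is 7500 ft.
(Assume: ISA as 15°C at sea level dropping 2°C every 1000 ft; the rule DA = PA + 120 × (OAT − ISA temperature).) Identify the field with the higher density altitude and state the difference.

A: ISA temp = 10°C, deviation -16°C, DA = 2500 + 120 × (-16) = 580 ft.
B: ISA temp = 0°C, deviation +1°C, DA = 7500 + 120 × 1 = 7620 ft.
B is higher by 7620 − 580 = 7040 ft.

B by 7040 ft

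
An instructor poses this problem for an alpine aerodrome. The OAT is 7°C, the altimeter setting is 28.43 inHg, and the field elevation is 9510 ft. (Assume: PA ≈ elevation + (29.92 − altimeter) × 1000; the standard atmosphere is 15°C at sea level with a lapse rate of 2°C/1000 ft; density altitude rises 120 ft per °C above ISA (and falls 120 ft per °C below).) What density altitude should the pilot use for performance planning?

Pressure altitude = 9510 + (29.92 − 28.43) × 1000 = 9510 + (+1490) = 11000 ft.
ISA temperature at 11000 ft = 15 − 2 × (11000/1000) = -7°C.
ISA deviation = 7 − (-7) = +14°C.
Density altitude = 11000 + 120 × (14) = 12680 ft.

12680 ft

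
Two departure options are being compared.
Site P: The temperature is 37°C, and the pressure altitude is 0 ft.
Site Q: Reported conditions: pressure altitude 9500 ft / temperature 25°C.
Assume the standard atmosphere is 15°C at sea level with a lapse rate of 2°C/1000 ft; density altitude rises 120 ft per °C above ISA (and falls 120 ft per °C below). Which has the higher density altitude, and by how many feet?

Site P: ISA temp = 15°C, deviation +22°C, DA = 0 + 120 × 22 = 2640 ft.
Site Q: ISA temp = -4°C, deviation +29°C, DA = 9500 + 120 × 29 = 12980 ft.
Site Q is higher by 12980 − 2640 = 10340 ft.

Site Q by 10340 ft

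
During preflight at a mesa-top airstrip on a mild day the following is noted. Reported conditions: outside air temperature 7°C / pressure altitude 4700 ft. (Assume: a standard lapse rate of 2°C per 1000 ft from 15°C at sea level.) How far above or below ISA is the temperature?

ISA temperature at 4700 ft = 15 − 2 × (4700/1000) = 5.6°C.
Deviation = OAT − ISA = 7 − 5.6 = +1.4°C.

ISA+1.4°C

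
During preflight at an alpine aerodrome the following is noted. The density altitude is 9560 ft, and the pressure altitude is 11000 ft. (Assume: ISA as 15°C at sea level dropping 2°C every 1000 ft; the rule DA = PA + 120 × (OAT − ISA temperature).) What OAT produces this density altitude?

Density altitude − pressure altitude = 9560 − 11000 = -1440 ft.
At 120 ft/°C that is an ISA deviation of -1440/120 = -12°C.
ISA temperature at 11000 ft = 15 − 2 × (11000/1000) = -7°C.
OAT = ISA + deviation = -7 + (-12) = -19°C.

-19°C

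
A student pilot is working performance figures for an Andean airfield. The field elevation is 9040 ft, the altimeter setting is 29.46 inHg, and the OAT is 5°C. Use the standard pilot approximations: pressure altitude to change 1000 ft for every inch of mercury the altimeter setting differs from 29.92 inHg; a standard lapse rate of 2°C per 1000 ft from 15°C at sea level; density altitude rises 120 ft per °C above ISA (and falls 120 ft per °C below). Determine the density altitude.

Pressure altitude = 9040 + (29.92 − 29.46) × 1000 = 9040 + (+460) = 9500 ft.
ISA temperature at 9500 ft = 15 − 2 × (9500/1000) = -4°C.
ISA deviation = 5 − (-4) = +9°C.
Density altitude = 9500 + 120 × (9) = 10580 ft.

10580 ft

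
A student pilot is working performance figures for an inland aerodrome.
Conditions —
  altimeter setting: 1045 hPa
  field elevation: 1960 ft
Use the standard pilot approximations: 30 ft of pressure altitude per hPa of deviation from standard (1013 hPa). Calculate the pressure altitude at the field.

Pressure correction = (1013 − 1045) × 30 = -960 ft.
Pressure altitude = 1960 + (-960) = 1000 ft.

1000 ft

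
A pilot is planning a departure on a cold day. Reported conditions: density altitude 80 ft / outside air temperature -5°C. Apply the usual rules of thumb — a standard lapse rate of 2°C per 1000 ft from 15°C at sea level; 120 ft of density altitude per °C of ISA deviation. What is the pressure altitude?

DA = PA + 120 × (OAT − (15 − 2·PA/1000)) = PA + 120·OAT − 1800 + 0.24·PA = 1.24·PA + 120·OAT − 1800.
So 1.24·PA = 80 − 120 × (-5) + 1800 = 2480.
PA = 2480 / 1.24 = 2000 ft.

2000 ft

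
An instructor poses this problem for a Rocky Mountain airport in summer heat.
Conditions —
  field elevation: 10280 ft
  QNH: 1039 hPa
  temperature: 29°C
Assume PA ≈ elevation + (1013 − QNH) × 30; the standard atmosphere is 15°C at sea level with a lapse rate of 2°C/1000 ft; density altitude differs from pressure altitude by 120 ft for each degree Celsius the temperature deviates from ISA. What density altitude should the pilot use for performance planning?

13460 ft

Pressure altitude = 10280 + (1013 − 1039) × 30 = 10280 + (-780) = 9500 ft.
ISA temperature at 9500 ft = 15 − 2 × (9500/1000) = -4°C.
ISA deviation = 29 − (-4) = +33°C.
Density altitude = 9500 + 120 × (33) = 13460 ft.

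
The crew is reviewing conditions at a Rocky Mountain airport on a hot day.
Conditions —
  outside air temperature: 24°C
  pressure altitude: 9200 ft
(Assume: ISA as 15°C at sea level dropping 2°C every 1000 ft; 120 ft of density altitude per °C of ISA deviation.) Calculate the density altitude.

ISA temperature at 9200 ft = 15 − 2 × (9200/1000) = -3.4°C.
ISA deviation = 24 − (-3.4) = +27.4°C.
Density altitude = 9200 + 120 × (27.4) = 9200 + (+3288) = 12488 ft.

12488 ft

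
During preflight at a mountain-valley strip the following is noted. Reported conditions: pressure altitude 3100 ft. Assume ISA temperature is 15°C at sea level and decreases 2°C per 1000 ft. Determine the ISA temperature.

8.8°C

ISA temperature = 15 − 2 × (3100/1000) = 15 − 6.2 = 8.8°C.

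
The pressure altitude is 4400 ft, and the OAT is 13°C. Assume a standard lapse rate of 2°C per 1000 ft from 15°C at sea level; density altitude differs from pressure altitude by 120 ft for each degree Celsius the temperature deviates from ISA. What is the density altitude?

5216 ft

ISA temperature at 4400 ft = 15 − 2 × (4400/1000) = 6.2°C.
ISA deviation = 13 − 6.2 = +6.8°C.
Density altitude = 4400 + 120 × (6.8) = 4400 + (+816) = 5216 ft.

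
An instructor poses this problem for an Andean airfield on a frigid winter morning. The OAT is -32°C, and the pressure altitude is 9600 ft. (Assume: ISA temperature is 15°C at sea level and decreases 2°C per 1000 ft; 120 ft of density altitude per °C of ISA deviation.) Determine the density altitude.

6264 ft

ISA temperature at 9600 ft = 15 − 2 × (9600/1000) = -4.2°C.
ISA deviation = -32 − (-4.2) = -27.8°C.
Density altitude = 9600 + 120 × (-27.8) = 9600 + (-3336) = 6264 ft.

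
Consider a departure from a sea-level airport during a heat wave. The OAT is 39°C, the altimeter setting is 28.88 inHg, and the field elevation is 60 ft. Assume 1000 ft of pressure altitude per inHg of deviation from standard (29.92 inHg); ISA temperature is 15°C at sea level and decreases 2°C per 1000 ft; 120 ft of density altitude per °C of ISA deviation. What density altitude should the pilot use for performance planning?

Pressure altitude = 60 + (29.92 − 28.88) × 1000 = 60 + (+1040) = 1100 ft.
ISA temperature at 1100 ft = 15 − 2 × (1100/1000) = 12.8°C.
ISA deviation = 39 − 12.8 = +26.2°C.
Density altitude = 1100 + 120 × (26.2) = 4244 ft.

4244 ft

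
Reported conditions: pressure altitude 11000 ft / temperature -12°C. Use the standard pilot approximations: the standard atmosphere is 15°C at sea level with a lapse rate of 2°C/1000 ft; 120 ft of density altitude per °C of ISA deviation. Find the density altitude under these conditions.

10400 ft

ISA temperature at 11000 ft = 15 − 2 × (11000/1000) = -7°C.
ISA deviation = -12 − (-7) = -5°C.
Density altitude = 11000 + 120 × (-5) = 11000 + (-600) = 10400 ft.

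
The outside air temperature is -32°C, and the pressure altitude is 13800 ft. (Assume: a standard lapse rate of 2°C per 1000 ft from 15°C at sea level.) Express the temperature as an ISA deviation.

ISA-19.4°C

ISA temperature at 13800 ft = 15 − 2 × (13800/1000) = -12.6°C.
Deviation = OAT − ISA = -32 − (-12.6) = -19.4°C.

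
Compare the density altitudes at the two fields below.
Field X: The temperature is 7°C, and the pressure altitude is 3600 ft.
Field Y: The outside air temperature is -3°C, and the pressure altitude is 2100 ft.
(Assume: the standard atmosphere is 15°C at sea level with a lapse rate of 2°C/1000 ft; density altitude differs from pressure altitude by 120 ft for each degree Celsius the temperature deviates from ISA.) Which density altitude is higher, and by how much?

Field X: ISA temp = 7.8°C, deviation -0.8°C, DA = 3600 + 120 × (-0.8) = 3504 ft.
Field Y: ISA temp = 10.8°C, deviation -13.8°C, DA = 2100 + 120 × (-13.8) = 444 ft.
Field X is higher by 3504 − 444 = 3060 ft.

Field X by 3060 ft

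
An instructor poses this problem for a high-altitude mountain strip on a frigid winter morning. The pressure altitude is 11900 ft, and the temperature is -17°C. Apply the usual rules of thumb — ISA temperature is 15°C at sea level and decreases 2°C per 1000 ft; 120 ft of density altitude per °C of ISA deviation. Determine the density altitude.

ISA temperature at 11900 ft = 15 − 2 × (11900/1000) = -8.8°C.
ISA deviation = -17 − (-8.8) = -8.2°C.
Density altitude = 11900 + 120 × (-8.2) = 11900 + (-984) = 10916 ft.

10916 ft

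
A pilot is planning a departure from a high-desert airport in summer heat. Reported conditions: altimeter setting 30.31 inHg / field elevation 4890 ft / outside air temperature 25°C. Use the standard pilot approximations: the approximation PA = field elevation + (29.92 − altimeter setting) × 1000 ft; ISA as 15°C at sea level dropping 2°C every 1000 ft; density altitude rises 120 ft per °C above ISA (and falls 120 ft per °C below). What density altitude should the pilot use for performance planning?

Pressure altitude = 4890 + (29.92 − 30.31) × 1000 = 4890 + (-390) = 4500 ft.
ISA temperature at 4500 ft = 15 − 2 × (4500/1000) = 6°C.
ISA deviation = 25 − 6 = +19°C.
Density altitude = 4500 + 120 × (19) = 6780 ft.

6780 ft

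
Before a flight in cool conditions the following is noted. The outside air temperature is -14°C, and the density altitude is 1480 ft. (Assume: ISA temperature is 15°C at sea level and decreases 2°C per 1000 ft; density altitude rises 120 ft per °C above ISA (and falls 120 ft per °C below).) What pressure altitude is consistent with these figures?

DA = PA + 120 × (OAT − (15 − 2·PA/1000)) = PA + 120·OAT − 1800 + 0.24·PA = 1.24·PA + 120·OAT − 1800.
So 1.24·PA = 1480 − 120 × (-14) + 1800 = 4960.
PA = 4960 / 1.24 = 4000 ft.

4000 ft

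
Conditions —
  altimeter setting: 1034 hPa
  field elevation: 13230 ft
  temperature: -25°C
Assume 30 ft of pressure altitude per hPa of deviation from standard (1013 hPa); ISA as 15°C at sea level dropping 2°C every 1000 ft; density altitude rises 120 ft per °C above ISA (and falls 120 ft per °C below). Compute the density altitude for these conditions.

10824 ft

Pressure altitude = 13230 + (1013 − 1034) × 30 = 13230 + (-630) = 12600 ft.
ISA temperature at 12600 ft = 15 − 2 × (12600/1000) = -10.2°C.
ISA deviation = -25 − (-10.2) = -14.8°C.
Density altitude = 12600 + 120 × (-14.8) = 10824 ft.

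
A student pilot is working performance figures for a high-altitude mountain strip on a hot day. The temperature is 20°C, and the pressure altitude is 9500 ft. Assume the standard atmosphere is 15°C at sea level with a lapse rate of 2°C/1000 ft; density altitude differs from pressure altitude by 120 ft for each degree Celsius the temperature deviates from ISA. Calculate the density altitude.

ISA temperature at 9500 ft = 15 − 2 × (9500/1000) = -4°C.
ISA deviation = 20 − (-4) = +24°C.
Density altitude = 9500 + 120 × (24) = 9500 + (+2880) = 12380 ft.

12380 ft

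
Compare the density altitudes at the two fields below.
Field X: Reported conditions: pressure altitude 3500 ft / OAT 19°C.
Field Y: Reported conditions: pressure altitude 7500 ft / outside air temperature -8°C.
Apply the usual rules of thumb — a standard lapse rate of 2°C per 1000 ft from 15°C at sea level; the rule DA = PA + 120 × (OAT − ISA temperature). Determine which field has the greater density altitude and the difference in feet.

Field X: ISA temp = 8°C, deviation +11°C, DA = 3500 + 120 × 11 = 4820 ft.
Field Y: ISA temp = 0°C, deviation -8°C, DA = 7500 + 120 × (-8) = 6540 ft.
Field Y is higher by 6540 − 4820 = 1720 ft.

Field Y by 1720 ft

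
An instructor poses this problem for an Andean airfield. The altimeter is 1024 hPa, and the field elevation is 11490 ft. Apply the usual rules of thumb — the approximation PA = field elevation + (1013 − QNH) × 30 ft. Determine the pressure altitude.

11160 ft

Pressure correction = (1013 − 1024) × 30 = -330 ft.
Pressure altitude = 11490 + (-330) = 11160 ft.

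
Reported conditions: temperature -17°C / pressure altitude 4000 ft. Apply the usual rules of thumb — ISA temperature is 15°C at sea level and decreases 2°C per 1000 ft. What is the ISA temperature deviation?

ISA-24°C

ISA temperature at 4000 ft = 15 − 2 × (4000/1000) = 7°C.
Deviation = OAT − ISA = -17 − 7 = -24°C.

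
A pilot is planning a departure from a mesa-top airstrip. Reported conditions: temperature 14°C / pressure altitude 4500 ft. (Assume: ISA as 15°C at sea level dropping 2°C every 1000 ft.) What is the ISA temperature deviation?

ISA+8°C

ISA temperature at 4500 ft = 15 − 2 × (4500/1000) = 6°C.
Deviation = OAT − ISA = 14 − 6 = +8°C.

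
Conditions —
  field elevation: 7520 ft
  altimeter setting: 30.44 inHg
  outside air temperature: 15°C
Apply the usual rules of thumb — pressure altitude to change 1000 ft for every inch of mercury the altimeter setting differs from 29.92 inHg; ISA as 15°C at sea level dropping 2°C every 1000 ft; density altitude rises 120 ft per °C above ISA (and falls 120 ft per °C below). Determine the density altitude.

Pressure altitude = 7520 + (29.92 − 30.44) × 1000 = 7520 + (-520) = 7000 ft.
ISA temperature at 7000 ft = 15 − 2 × (7000/1000) = 1°C.
ISA deviation = 15 − 1 = +14°C.
Density altitude = 7000 + 120 × (14) = 8680 ft.

8680 ft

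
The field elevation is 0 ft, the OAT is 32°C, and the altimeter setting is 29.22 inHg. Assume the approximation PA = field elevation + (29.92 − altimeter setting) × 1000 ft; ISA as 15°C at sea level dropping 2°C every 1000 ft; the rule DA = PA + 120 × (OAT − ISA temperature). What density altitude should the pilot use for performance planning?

Pressure altitude = 0 + (29.92 − 29.22) × 1000 = 0 + (+700) = 700 ft.
ISA temperature at 700 ft = 15 − 2 × (700/1000) = 13.6°C.
ISA deviation = 32 − 13.6 = +18.4°C.
Density altitude = 700 + 120 × (18.4) = 2908 ft.

2908 ft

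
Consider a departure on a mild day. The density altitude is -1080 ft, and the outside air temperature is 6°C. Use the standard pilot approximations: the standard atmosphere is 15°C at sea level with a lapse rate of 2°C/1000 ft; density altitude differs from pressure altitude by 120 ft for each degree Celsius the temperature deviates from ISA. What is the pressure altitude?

0 ft

DA = PA + 120 × (OAT − (15 − 2·PA/1000)) = PA + 120·OAT − 1800 + 0.24·PA = 1.24·PA + 120·OAT − 1800.
So 1.24·PA = -1080 − 120 × 6 + 1800 = 0.
PA = 0 / 1.24 = 0 ft.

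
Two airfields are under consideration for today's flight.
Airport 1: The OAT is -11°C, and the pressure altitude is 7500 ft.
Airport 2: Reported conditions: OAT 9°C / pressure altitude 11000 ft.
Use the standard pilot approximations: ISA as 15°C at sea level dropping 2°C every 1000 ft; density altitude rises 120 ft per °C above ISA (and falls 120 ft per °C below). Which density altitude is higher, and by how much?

Airport 1: ISA temp = 0°C, deviation -11°C, DA = 7500 + 120 × (-11) = 6180 ft.
Airport 2: ISA temp = -7°C, deviation +16°C, DA = 11000 + 120 × 16 = 12920 ft.
Airport 2 is higher by 12920 − 6180 = 6740 ft.

Airport 2 by 6740 ft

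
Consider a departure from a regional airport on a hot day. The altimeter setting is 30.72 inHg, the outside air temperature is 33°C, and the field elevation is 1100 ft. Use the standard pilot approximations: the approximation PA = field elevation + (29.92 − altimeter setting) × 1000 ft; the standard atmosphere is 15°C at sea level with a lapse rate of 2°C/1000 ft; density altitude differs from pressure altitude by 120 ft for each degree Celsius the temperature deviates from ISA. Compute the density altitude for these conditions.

Pressure altitude = 1100 + (29.92 − 30.72) × 1000 = 1100 + (-800) = 300 ft.
ISA temperature at 300 ft = 15 − 2 × (300/1000) = 14.4°C.
ISA deviation = 33 − 14.4 = +18.6°C.
Density altitude = 300 + 120 × (18.6) = 2532 ft.

2532 ft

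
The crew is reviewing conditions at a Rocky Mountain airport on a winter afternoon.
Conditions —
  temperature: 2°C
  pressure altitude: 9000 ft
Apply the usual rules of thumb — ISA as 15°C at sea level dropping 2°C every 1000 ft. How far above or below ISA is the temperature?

ISA+5°C

ISA temperature at 9000 ft = 15 − 2 × (9000/1000) = -3°C.
Deviation = OAT − ISA = 2 − (-3) = +5°C.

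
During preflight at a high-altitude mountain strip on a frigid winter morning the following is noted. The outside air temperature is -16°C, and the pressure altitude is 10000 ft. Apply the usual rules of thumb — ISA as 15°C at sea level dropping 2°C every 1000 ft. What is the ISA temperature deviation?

ISA temperature at 10000 ft = 15 − 2 × (10000/1000) = -5°C.
Deviation = OAT − ISA = -16 − (-5) = -11°C.

ISA-11°C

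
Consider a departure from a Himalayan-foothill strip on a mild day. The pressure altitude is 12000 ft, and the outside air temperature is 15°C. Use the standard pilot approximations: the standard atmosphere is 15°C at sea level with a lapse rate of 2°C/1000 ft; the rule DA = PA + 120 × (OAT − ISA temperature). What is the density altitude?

14880 ft

ISA temperature at 12000 ft = 15 − 2 × (12000/1000) = -9°C.
ISA deviation = 15 − (-9) = +24°C.
Density altitude = 12000 + 120 × (24) = 12000 + (+2880) = 14880 ft.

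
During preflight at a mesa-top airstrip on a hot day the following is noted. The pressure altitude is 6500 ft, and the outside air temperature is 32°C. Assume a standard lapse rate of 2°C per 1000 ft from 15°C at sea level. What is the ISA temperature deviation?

ISA temperature at 6500 ft = 15 − 2 × (6500/1000) = 2°C.
Deviation = OAT − ISA = 32 − 2 = +30°C.

ISA+30°C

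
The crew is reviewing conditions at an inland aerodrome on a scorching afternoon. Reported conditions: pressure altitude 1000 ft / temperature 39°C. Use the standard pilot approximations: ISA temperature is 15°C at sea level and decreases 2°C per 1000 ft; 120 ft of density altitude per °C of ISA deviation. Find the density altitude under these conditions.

ISA temperature at 1000 ft = 15 − 2 × (1000/1000) = 13°C.
ISA deviation = 39 − 13 = +26°C.
Density altitude = 1000 + 120 × (26) = 1000 + (+3120) = 4120 ft.

4120 ft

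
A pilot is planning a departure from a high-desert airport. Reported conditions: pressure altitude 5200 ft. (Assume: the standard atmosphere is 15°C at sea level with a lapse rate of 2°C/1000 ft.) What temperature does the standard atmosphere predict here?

4.6°C

ISA temperature = 15 − 2 × (5200/1000) = 15 − 10.4 = 4.6°C.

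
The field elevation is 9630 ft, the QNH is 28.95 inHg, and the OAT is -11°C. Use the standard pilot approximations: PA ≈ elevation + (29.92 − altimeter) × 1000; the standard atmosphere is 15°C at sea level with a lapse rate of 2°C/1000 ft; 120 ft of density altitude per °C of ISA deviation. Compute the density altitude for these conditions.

Pressure altitude = 9630 + (29.92 − 28.95) × 1000 = 9630 + (+970) = 10600 ft.
ISA temperature at 10600 ft = 15 − 2 × (10600/1000) = -6.2°C.
ISA deviation = -11 − (-6.2) = -4.8°C.
Density altitude = 10600 + 120 × (-4.8) = 10024 ft.

10024 ft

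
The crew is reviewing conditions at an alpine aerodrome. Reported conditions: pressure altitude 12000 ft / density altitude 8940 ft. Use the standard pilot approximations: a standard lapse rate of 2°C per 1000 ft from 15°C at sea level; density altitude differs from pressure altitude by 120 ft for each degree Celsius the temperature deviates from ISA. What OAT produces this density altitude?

-34.5°C

Density altitude − pressure altitude = 8940 − 12000 = -3060 ft.
At 120 ft/°C that is an ISA deviation of -3060/120 = -25.5°C.
ISA temperature at 12000 ft = 15 − 2 × (12000/1000) = -9°C.
OAT = ISA + deviation = -9 + (-25.5) = -34.5°C.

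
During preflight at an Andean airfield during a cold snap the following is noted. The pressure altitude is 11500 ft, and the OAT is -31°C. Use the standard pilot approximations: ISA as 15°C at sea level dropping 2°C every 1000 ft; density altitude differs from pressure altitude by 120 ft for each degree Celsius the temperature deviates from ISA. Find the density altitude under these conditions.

8740 ft

ISA temperature at 11500 ft = 15 − 2 × (11500/1000) = -8°C.
ISA deviation = -31 − (-8) = -23°C.
Density altitude = 11500 + 120 × (-23) = 11500 + (-2760) = 8740 ft.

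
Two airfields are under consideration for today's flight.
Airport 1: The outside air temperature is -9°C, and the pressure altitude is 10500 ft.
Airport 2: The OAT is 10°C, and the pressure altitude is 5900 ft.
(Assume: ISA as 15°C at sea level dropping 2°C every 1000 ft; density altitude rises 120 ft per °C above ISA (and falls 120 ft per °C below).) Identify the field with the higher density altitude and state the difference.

Airport 1: ISA temp = -6°C, deviation -3°C, DA = 10500 + 120 × (-3) = 10140 ft.
Airport 2: ISA temp = 3.2°C, deviation +6.8°C, DA = 5900 + 120 × 6.8 = 6716 ft.
Airport 1 is higher by 10140 − 6716 = 3424 ft.

Airport 1 by 3424 ft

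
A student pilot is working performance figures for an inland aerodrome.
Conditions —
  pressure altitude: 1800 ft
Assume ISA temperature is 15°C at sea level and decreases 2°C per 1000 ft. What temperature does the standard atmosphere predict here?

ISA temperature = 15 − 2 × (1800/1000) = 15 − 3.6 = 11.4°C.

11.4°C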